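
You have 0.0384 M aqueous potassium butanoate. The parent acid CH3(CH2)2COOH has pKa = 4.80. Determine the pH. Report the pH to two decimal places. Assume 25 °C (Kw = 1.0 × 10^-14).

CH3(CH2)2COO- is the conjugate base of the weak acid CH3(CH2)2COOH.
Ka = 10^(−4.80) = 1.58 × 10^-5
Kb = Kw/Ka = 1.0×10^-14 / 1.58 × 10^-5 = 6.33 × 10^-10
Kb = [OH-]²/(0.0384 − [OH-]) = 6.33 × 10^-10
Neglecting [OH-] in the denominator: [OH-] = √(6.33 × 10^-10 × 0.0384) = 4.93 × 10^-6 M
pOH = −log(4.93 × 10^-6) = 5.31; pH = 14.00 − 5.31 = 8.69

pH = 8.69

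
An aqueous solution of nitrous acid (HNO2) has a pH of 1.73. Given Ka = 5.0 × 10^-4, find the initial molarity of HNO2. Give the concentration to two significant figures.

C₀ = 7.1 × 10^-1 M

[H+] = 10^(-1.73) = 1.86 × 10^-2 M = x
Ka = x²/(C₀ − x) ⇒ C₀ = x + x²/Ka
C₀ = 1.86 × 10^-2 + (1.86 × 10^-2)²/(5.0 × 10^-4) = 7.11 × 10^-1 M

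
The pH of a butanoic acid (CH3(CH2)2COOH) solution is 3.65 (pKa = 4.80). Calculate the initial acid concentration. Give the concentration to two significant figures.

[H+] = 10^(-3.65) = 2.24 × 10^-4 M = x
Ka = 10^(−4.80) = 1.58 × 10^-5
Ka = x²/(C₀ − x) ⇒ C₀ = x + x²/Ka
C₀ = 2.24 × 10^-4 + (2.24 × 10^-4)²/(1.58 × 10^-5) = 3.40 × 10^-3 M

C₀ = 3.4 × 10^-3 M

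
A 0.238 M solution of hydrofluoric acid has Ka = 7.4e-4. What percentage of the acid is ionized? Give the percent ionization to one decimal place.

HF ⇌ F- + H+; let x = [H+] at equilibrium.
Solve x² + 0.00074x − 0.000176 = 0 → x = 1.29 × 10^-2 M
Fraction ionized = 1.29 × 10^-2 / 0.238 = 0.0542 → 5.4%

5.4%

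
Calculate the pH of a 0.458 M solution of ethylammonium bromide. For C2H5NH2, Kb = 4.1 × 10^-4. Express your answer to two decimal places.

pH = 5.48

C2H5NH3+ is the conjugate acid of the weak base C2H5NH2.
Ka = Kw/Kb = 1.0×10^-14 / 4.1 × 10^-4 = 2.44 × 10^-11
From the ICE table, Ka = [H+]²/(0.458 − [H+]) = 2.44 × 10^-11.
Since Ka ≪ C₀, [H+] ≈ √(Ka·C₀) = 3.34 × 10^-6 M.
([H+]/C₀ = 0.00073% < 5%, so the approximation holds.)
pH = −log[H+] = −log(3.34 × 10^-6) = 5.48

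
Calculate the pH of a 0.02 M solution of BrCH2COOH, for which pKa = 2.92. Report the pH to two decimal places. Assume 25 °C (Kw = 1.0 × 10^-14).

BrCH2COOH ⇌ BrCH2COO- + H+
Ka = 10^(−2.92) = 1.20 × 10^-3
Ka = x²/(0.02 − x) = 1.20 × 10^-3
Here C₀/Ka ≈ 16.7, so the small-x approximation fails. Use the quadratic:
x = (−Ka + √(Ka² + 4·Ka·C₀))/2 = 4.34 × 10^-3 M
pH = −log[H+] = −log(4.34 × 10^-3) = 2.36

pH = 2.36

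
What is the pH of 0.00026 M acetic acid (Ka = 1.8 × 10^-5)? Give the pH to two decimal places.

CH3COOH ⇌ CH3COO- + H+
From the ICE table, Ka = x²/(0.00026 − x) = 1.8 × 10^-5.
Here C₀/Ka ≈ 14.4, so the small-x approximation fails. Use the quadratic:
x = (−Ka + √(Ka² + 4·Ka·C₀))/2 = 6.00 × 10^-5 M
pH = −log(6.00 × 10^-5) = 4.22

pH = 4.22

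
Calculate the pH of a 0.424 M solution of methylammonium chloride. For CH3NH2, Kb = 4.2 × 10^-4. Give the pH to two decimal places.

CH3NH3+ is the conjugate acid of the weak base CH3NH2.
Ka = Kw/Kb = 1.0×10^-14 / 4.2 × 10^-4 = 2.38 × 10^-11
Let x = [H+] at equilibrium. Ka = x²/(0.424 − x).
Neglecting x in the denominator: x = √(2.38 × 10^-11 × 0.424) = 3.18 × 10^-6 M
(x/C₀ = 0.00075% < 5%, so the approximation holds.)
pH = −log[H+] = −log(3.18 × 10^-6) = 5.50

pH = 5.50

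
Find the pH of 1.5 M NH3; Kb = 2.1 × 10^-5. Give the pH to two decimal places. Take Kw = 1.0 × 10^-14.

NH3 + H2O ⇌ NH4+ + OH-
From the ICE table, Kb = x²/(1.5 − x) = 2.1 × 10^-5.
Since Kb ≪ C₀, x ≈ √(Kb·C₀) = 5.61 × 10^-3 M.
Check: 0.37% ionized — well under 5%, approximation valid.
pOH = −log(5.61 × 10^-3) = 2.25; pH = 14.00 − 2.25 = 11.75

pH = 11.75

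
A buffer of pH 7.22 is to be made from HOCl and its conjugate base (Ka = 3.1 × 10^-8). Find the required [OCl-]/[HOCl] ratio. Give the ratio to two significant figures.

pKa = -log(3.1 × 10^-8) = 7.509
pH = pKa + log(r) ⇒ log(r) = 7.22 − 7.509 = -0.289
r = [OCl-]/[HOCl] = 10^(-0.289) = 0.514

ratio = 0.51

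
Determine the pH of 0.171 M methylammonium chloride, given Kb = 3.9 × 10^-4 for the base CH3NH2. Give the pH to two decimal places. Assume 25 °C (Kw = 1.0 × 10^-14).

CH3NH3+ is the conjugate acid of the weak base CH3NH2.
Ka = Kw/Kb = 1.0×10^-14 / 3.9 × 10^-4 = 2.56 × 10^-11
From the ICE table, Ka = [H+]²/(0.171 − [H+]) = 2.56 × 10^-11.
Since Ka ≪ C₀, [H+] ≈ √(Ka·C₀) = 2.09 × 10^-6 M.
([H+]/C₀ = 0.0012% < 5%, so the approximation holds.)
pH = −log(2.09 × 10^-6) = 5.68

pH = 5.68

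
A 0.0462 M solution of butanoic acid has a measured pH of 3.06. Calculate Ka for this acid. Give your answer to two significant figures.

[H+] = 10^(-3.06) = 8.71 × 10^-4 M
At equilibrium [HA] = 0.0462 − 8.71 × 10^-4 = 4.53 × 10^-2 M
Ka = [H+][A-]/[HA] = (8.71 × 10^-4)² / 4.53 × 10^-2 = 1.7 × 10^-5

Ka = 1.7 × 10^-5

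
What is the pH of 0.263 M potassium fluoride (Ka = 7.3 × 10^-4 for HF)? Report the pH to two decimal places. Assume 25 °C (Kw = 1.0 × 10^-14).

pH = 8.28

F- is the conjugate base of the weak acid HF.
Kb = Kw/Ka = 1.0×10^-14 / 7.3 × 10^-4 = 1.37 × 10^-11
From the ICE table, Kb = x²/(0.263 − x) = 1.37 × 10^-11.
Assume x ≪ 0.263: x ≈ √(1.37 × 10^-11 × 0.263) = 1.90 × 10^-6 M
Check: 0.00072% ionized — well under 5%, approximation valid.
pOH = 5.72, so pH = 14.00 − pOH = 8.28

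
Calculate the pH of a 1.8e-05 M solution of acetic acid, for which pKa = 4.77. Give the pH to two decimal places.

CH3COOH ⇌ CH3COO- + H+
Ka = 10^(−4.77) = 1.70 × 10^-5
From the ICE table, Ka = [H+]²/(1.8e-05 − [H+]) = 1.70 × 10^-5.
The 5% rule fails; solving [H+]² + Ka·[H+] − Ka·C₀ = 0 exactly:
[H+] = [−1.7e-05 + √(1.7e-05² + 1.22e-09)]/2 = 1.09 × 10^-5 M
pH = −log[H+] = −log(1.09 × 10^-5) = 4.96

pH = 4.96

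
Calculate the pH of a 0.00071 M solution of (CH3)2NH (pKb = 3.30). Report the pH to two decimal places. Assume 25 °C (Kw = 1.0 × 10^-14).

(CH3)2NH + H2O ⇌ (CH3)2NH2+ + OH-
Kb = 10^(−3.30) = 5.01 × 10^-4
From the ICE table, Kb = x²/(0.00071 − x) = 5.01 × 10^-4.
The 5% rule fails; solving x² + Kb·x − Kb·C₀ = 0 exactly:
x = (−Kb + √(Kb² + 4·Kb·C₀))/2 = 3.96 × 10^-4 M
pOH = −log(3.96 × 10^-4) = 3.40; pH = 14.00 − 3.40 = 10.60

pH = 10.60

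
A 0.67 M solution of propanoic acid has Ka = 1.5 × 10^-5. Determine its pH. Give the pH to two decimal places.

pH = 2.50

CH3CH2COOH ⇌ CH3CH2COO- + H+
From the ICE table, Ka = x²/(0.67 − x) = 1.5 × 10^-5.
Assume x ≪ 0.67: x ≈ √(1.5 × 10^-5 × 0.67) = 3.17 × 10^-3 M
(x/C₀ = 0.47% < 5%, so the approximation holds.)
pH = −log(3.17 × 10^-3) = 2.50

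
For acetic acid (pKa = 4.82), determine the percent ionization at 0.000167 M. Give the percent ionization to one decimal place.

25.9%

CH3COOH ⇌ CH3COO- + H+; let x = [H+] at equilibrium.
Ka = 10^(−4.82) = 1.51 × 10^-5
Ka = x²/(C₀ − x); solving the quadratic gives x = 4.32 × 10^-5 M.
% ionization = x/C₀ × 100% = 4.32 × 10^-5/0.000167 × 100% = 25.9%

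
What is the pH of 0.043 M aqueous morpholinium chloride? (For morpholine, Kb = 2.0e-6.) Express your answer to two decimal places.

C4H8ONH2+ is the conjugate acid of the weak base C4H8ONH.
Ka = Kw/Kb = 1.0×10^-14 / 2.0 × 10^-6 = 5.00 × 10^-9
Ka = [H+]²/(0.043 − [H+]) = 5.00 × 10^-9
Assume [H+] ≪ 0.043: [H+] ≈ √(5.00 × 10^-9 × 0.043) = 1.47 × 10^-5 M
pH = −log[H+] = −log(1.47 × 10^-5) = 4.83

pH = 4.83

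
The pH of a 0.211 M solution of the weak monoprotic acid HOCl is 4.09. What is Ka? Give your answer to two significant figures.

Ka = 3.1 × 10^-8

[H+] = 10^(-4.09) = 8.13 × 10^-5 M
At equilibrium [HA] = 0.211 − 8.13 × 10^-5 = 2.11 × 10^-1 M
Ka = [H+][A-]/[HA] = (8.13 × 10^-5)² / 2.11 × 10^-1 = 3.1 × 10^-8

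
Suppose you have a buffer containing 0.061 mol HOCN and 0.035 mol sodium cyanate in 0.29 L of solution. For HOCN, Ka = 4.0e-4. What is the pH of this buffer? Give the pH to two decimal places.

pH = 3.16

pKa = −log(4.0 × 10^-4) = 3.398
pH = pKa + log([A⁻]/[HA]) = 3.398 + log(0.035/0.061)
pH = 3.398 + (-0.241) = 3.16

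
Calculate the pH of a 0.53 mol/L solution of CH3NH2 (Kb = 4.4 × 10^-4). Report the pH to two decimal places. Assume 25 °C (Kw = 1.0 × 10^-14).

CH3NH2 + H2O ⇌ CH3NH3+ + OH-
From the ICE table, Kb = [OH-]²/(0.53 − [OH-]) = 4.4 × 10^-4.
Neglecting [OH-] in the denominator: [OH-] = √(4.4 × 10^-4 × 0.53) = 1.53 × 10^-2 M
Check: 2.9% ionized — well under 5%, approximation valid.
pOH = 1.82, so pH = 14.00 − pOH = 12.18

pH = 12.18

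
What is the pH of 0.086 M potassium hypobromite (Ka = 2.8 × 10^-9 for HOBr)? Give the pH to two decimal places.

OBr- is the conjugate base of the weak acid HOBr.
Kb = Kw/Ka = 1.0×10^-14 / 2.8 × 10^-9 = 3.57 × 10^-6
From the ICE table, Kb = [OH-]²/(0.086 − [OH-]) = 3.57 × 10^-6.
Since Kb ≪ C₀, [OH-] ≈ √(Kb·C₀) = 5.54 × 10^-4 M.
([OH-]/C₀ = 0.64% < 5%, so the approximation holds.)
pOH = 3.26, so pH = 14.00 − pOH = 10.74

pH = 10.74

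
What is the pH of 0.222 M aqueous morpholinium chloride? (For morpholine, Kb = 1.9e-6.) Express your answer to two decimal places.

C4H8ONH2+ is the conjugate acid of the weak base C4H8ONH.
Ka = Kw/Kb = 1.0×10^-14 / 1.9 × 10^-6 = 5.26 × 10^-9
From the ICE table, Ka = x²/(0.222 − x) = 5.26 × 10^-9.
Assume x ≪ 0.222: x ≈ √(5.26 × 10^-9 × 0.222) = 3.42 × 10^-5 M
(x/C₀ = 0.015% < 5%, so the approximation holds.)
pH = −log[H+] = −log(3.42 × 10^-5) = 4.47

pH = 4.47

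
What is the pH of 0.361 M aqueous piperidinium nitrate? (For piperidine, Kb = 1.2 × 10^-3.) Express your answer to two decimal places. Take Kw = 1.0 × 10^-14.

pH = 5.76

C5H10NH2+ is the conjugate acid of the weak base C5H10NH.
Ka = Kw/Kb = 1.0×10^-14 / 1.2 × 10^-3 = 8.33 × 10^-12
From the ICE table, Ka = x²/(0.361 − x) = 8.33 × 10^-12.
Assume x ≪ 0.361: x ≈ √(8.33 × 10^-12 × 0.361) = 1.73 × 10^-6 M
pH = −log(1.73 × 10^-6) = 5.76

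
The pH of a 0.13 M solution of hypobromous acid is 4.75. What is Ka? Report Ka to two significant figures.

Ka = 2.4 × 10^-9

[H+] = 10^(-4.75) = 1.78 × 10^-5 M
At equilibrium [HA] = 0.13 − 1.78 × 10^-5 = 1.30 × 10^-1 M
Ka = [H+][A-]/[HA] = (1.78 × 10^-5)² / 1.30 × 10^-1 = 2.4 × 10^-9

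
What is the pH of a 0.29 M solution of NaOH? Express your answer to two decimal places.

pH = 13.46

NaOH is a strong base; [OH-] = 0.29 M.
pOH = -log(0.29) = 0.54
pH = 14.00 - 0.54 = 13.46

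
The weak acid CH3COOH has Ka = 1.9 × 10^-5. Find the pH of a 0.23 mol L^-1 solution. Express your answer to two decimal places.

CH3COOH ⇌ CH3COO- + H+
From the ICE table, Ka = x²/(0.23 − x) = 1.9 × 10^-5.
Neglecting x in the denominator: x = √(1.9 × 10^-5 × 0.23) = 2.09 × 10^-3 M
Check: 0.91% ionized — well under 5%, approximation valid.
pH = −log[H+] = −log(2.09 × 10^-3) = 2.68

pH = 2.68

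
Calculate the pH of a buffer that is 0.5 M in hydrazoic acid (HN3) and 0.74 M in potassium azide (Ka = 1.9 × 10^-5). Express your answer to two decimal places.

pH = 4.89

pKa = −log(1.9 × 10^-5) = 4.721
Henderson–Hasselbalch: pH = pKa + log([N3-]/[HN3]) = 4.721 + log(0.74/0.5)
pH = 4.721 + (+0.170) = 4.89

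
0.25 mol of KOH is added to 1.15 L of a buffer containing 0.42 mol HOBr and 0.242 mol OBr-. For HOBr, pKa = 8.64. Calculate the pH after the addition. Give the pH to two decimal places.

After neutralization: n(HOBr) = 0.17 mol, n(OBr-) = 0.492 mol.
pH = pKa + log([A⁻]/[HA]) = 8.64 + log(0.492/0.17) = 8.64 +0.462

pH = 9.10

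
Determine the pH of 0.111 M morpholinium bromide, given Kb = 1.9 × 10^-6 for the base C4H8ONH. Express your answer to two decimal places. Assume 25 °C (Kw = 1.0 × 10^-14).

pH = 4.62

C4H8ONH2+ is the conjugate acid of the weak base C4H8ONH.
Ka = Kw/Kb = 1.0×10^-14 / 1.9 × 10^-6 = 5.26 × 10^-9
Ka = [H+]²/(0.111 − [H+]) = 5.26 × 10^-9
Since Ka ≪ C₀, [H+] ≈ √(Ka·C₀) = 2.42 × 10^-5 M.
Check: 0.022% ionized — well under 5%, approximation valid.
pH = −log[H+] = −log(2.42 × 10^-5) = 4.62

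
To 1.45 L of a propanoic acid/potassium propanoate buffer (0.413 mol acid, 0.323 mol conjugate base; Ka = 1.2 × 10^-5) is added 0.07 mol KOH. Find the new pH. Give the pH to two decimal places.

pH = 4.98

OH- converts CH3CH2COOH to CH3CH2COO-: CH3CH2COOH → 0.343 mol, CH3CH2COO- → 0.393 mol.
pKa = −log(1.2 × 10^-5) = 4.921
pH = pKa + log([A⁻]/[HA]) = 4.921 + log(0.393/0.343) = 4.921 +0.059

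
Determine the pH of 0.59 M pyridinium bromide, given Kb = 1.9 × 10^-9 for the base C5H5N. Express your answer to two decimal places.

pH = 2.75

C5H5NH+ is the conjugate acid of the weak base C5H5N.
Ka = Kw/Kb = 1.0×10^-14 / 1.9 × 10^-9 = 5.26 × 10^-6
From the ICE table, Ka = [H+]²/(0.59 − [H+]) = 5.26 × 10^-6.
Neglecting [H+] in the denominator: [H+] = √(5.26 × 10^-6 × 0.59) = 1.76 × 10^-3 M
pH = −log(1.76 × 10^-3) = 2.75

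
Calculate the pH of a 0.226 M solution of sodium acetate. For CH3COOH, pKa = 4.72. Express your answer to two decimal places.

CH3COO- is the conjugate base of the weak acid CH3COOH.
Ka = 10^(−4.72) = 1.91 × 10^-5
Kb = Kw/Ka = 1.0×10^-14 / 1.91 × 10^-5 = 5.24 × 10^-10
Let x = [OH-] at equilibrium. Kb = x²/(0.226 − x).
Since Kb ≪ C₀, x ≈ √(Kb·C₀) = 1.09 × 10^-5 M.
pOH = −log(1.09 × 10^-5) = 4.96; pH = 14.00 − 4.96 = 9.04

pH = 9.04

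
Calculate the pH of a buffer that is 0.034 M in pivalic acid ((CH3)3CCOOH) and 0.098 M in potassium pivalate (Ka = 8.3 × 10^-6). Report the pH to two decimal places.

pKa = −log(8.3 × 10^-6) = 5.081
Using pH = pKa + log([base]/[acid]) with [base]/[acid] = 0.098/0.034:
pH = 5.081 + (+0.460) = 5.54

pH = 5.54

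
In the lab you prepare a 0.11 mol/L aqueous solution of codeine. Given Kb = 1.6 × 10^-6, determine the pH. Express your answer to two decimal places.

pH = 10.62

C18H21NO3 + H2O ⇌ C18H22NO3+ + OH-
From the ICE table, Kb = [OH-]²/(0.11 − [OH-]) = 1.6 × 10^-6.
Since Kb ≪ C₀, [OH-] ≈ √(Kb·C₀) = 4.20 × 10^-4 M.
pOH = 3.38, so pH = 14.00 − pOH = 10.62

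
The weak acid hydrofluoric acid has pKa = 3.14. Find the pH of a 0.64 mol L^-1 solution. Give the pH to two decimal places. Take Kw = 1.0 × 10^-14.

HF ⇌ F- + H+
Ka = 10^(−3.14) = 7.24 × 10^-4
Ka = x²/(0.64 − x) = 7.24 × 10^-4
Since Ka ≪ C₀, x ≈ √(Ka·C₀) = 2.15 × 10^-2 M.
pH = −log(2.15 × 10^-2) = 1.67

pH = 1.67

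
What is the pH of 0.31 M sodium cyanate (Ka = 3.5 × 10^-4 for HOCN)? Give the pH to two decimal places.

OCN- is the conjugate base of the weak acid HOCN.
Kb = Kw/Ka = 1.0×10^-14 / 3.5 × 10^-4 = 2.86 × 10^-11
Kb = x²/(0.31 − x) = 2.86 × 10^-11
Assume x ≪ 0.31: x ≈ √(2.86 × 10^-11 × 0.31) = 2.98 × 10^-6 M
(x/C₀ = 0.00096% < 5%, so the approximation holds.)
pOH = 5.53, so pH = 14.00 − pOH = 8.47

pH = 8.47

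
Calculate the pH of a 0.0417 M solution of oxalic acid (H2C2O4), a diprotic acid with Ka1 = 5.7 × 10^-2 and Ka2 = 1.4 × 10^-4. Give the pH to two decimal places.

pH = 1.55

Ka1 ≫ Ka2, so treat the first dissociation as the only significant source of H+.
Ka1 = x²/(0.0417 − x) = 5.7 × 10^-2
Solving the quadratic: x = (−Ka1 + √(Ka1² + 4·Ka1·C₀))/2 = 2.80 × 10^-2 M
pH = −log(2.80 × 10^-2) = 1.55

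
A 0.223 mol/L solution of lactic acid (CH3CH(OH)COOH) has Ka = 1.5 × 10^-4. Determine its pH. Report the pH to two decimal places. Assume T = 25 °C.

CH3CH(OH)COOH ⇌ CH3CH(OH)COO- + H+
From the ICE table, Ka = x²/(0.223 − x) = 1.5 × 10^-4.
Neglecting x in the denominator: x = √(1.5 × 10^-4 × 0.223) = 5.78 × 10^-3 M
Check: 2.6% ionized — well under 5%, approximation valid.
pH = −log(5.78 × 10^-3) = 2.24

pH = 2.24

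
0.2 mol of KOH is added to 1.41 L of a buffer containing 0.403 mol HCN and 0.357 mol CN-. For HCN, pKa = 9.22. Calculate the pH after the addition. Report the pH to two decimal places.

pH = 9.66

OH- converts HCN to CN-: HCN → 0.203 mol, CN- → 0.557 mol.
Henderson–Hasselbalch with mole ratio 0.557/0.203: pH = 9.22 + (+0.438)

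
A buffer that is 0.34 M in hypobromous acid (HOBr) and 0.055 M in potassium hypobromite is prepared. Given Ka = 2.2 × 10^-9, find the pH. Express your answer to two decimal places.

pKa = −log(2.2 × 10^-9) = 8.658
pH = pKa + log([A⁻]/[HA]) = 8.658 + log(0.055/0.34)
pH = 8.658 + (-0.791) = 7.87

pH = 7.87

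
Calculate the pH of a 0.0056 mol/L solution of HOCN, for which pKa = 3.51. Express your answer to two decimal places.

HOCN ⇌ OCN- + H+
Ka = 10^(−3.51) = 3.09 × 10^-4
Ka = x²/(0.0056 − x) = 3.09 × 10^-4
Here C₀/Ka ≈ 18.1, so the small-x approximation fails. Use the quadratic:
x = [−0.000309 + √(0.000309² + 6.92e-06)]/2 = 1.17 × 10^-3 M
pH = −log(1.17 × 10^-3) = 2.93

pH = 2.93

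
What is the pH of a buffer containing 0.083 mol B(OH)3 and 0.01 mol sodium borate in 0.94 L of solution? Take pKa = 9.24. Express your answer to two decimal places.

Henderson–Hasselbalch: pH = pKa + log([B(OH)4-]/[B(OH)3]) = 9.24 + log(0.01/0.083)
pH = 9.24 + (-0.919) = 8.32

pH = 8.32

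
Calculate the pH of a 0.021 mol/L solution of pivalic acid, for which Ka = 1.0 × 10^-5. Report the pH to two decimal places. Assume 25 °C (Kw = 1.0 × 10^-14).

pH = 3.34

(CH3)3CCOOH ⇌ (CH3)3CCOO- + H+
Ka = [H+]²/(0.021 − [H+]) = 1.0 × 10^-5
Assume [H+] ≪ 0.021: [H+] ≈ √(1.0 × 10^-5 × 0.021) = 4.58 × 10^-4 M
pH = −log(4.58 × 10^-4) = 3.34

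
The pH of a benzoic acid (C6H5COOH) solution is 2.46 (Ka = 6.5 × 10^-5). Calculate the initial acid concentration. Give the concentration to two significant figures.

C₀ = 1.9 × 10^-1 M

[H+] = 10^(-2.46) = 3.47 × 10^-3 M = x
Ka = x²/(C₀ − x) ⇒ C₀ = x + x²/Ka
C₀ = 3.47 × 10^-3 + (3.47 × 10^-3)²/(6.5 × 10^-5) = 1.89 × 10^-1 M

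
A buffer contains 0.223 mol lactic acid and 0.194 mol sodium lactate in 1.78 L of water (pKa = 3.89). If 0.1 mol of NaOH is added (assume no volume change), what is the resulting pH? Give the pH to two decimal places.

pH = 4.27

OH- converts CH3CH(OH)COOH to CH3CH(OH)COO-: CH3CH(OH)COOH → 0.123 mol, CH3CH(OH)COO- → 0.294 mol.
pH = pKa + log(n_CH3CH(OH)COO-/n_CH3CH(OH)COOH) = 3.89 + log(0.294/0.123) = 3.89 + (+0.378)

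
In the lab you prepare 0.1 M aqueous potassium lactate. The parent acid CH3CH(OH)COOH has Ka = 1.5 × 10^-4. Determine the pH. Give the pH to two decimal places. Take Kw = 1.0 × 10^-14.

CH3CH(OH)COO- is the conjugate base of the weak acid CH3CH(OH)COOH.
Kb = Kw/Ka = 1.0×10^-14 / 1.5 × 10^-4 = 6.67 × 10^-11
Let x = [OH-] at equilibrium. Kb = x²/(0.1 − x).
Since Kb ≪ C₀, x ≈ √(Kb·C₀) = 2.58 × 10^-6 M.
pOH = 5.59, so pH = 14.00 − pOH = 8.41

pH = 8.41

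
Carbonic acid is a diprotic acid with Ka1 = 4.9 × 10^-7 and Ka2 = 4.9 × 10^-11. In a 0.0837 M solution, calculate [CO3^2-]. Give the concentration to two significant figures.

4.9 × 10^-11 M

First ionization gives [H+] ≈ [HCO3-] = 2.03 × 10^-4 M.
Second step: Ka2 = [H+][CO3^2-]/[HCO3-] ≈ [CO3^2-] (since [H+] ≈ [HCO3-]).
So [CO3^2-] ≈ Ka2.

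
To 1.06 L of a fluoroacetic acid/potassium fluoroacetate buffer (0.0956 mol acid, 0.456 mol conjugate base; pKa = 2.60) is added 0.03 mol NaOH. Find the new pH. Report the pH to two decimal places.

pH = 3.47

OH- converts FCH2COOH to FCH2COO-: FCH2COOH → 0.0656 mol, FCH2COO- → 0.486 mol.
pH = pKa + log(n_FCH2COO-/n_FCH2COOH) = 2.60 + log(0.486/0.0656) = 2.60 + (+0.870)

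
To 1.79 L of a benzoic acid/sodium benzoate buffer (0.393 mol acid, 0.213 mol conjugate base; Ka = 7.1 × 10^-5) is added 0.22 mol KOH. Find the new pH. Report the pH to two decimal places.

OH- converts C6H5COOH to C6H5COO-: C6H5COOH → 0.173 mol, C6H5COO- → 0.433 mol.
pKa = −log(7.1 × 10^-5) = 4.149
Henderson–Hasselbalch with mole ratio 0.433/0.173: pH = 4.149 + (+0.398)

pH = 4.55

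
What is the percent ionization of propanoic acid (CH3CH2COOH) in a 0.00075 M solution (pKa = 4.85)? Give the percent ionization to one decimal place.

CH3CH2COOH ⇌ CH3CH2COO- + H+; let x = [H+] at equilibrium.
Ka = 10^(−4.85) = 1.41 × 10^-5
Ka = x²/(C₀ − x); solving the quadratic gives x = 9.60 × 10^-5 M.
Fraction ionized = 9.60 × 10^-5 / 0.00075 = 0.1280 → 12.8%

12.8%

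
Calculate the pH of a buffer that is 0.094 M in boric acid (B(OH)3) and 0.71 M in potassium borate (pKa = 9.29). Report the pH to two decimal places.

Using pH = pKa + log([base]/[acid]) with [base]/[acid] = 0.71/0.094:
pH = 9.29 + (+0.878) = 10.17

pH = 10.17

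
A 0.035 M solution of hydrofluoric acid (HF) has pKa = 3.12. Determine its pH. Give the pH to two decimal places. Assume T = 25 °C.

pH = 2.32

HF ⇌ F- + H+
Ka = 10^(−3.12) = 7.59 × 10^-4
From the ICE table, Ka = [H+]²/(0.035 − [H+]) = 7.59 × 10^-4.
[H+] is not negligible relative to C₀; solve [H+]² + 0.000759·[H+] − 2.66e-05 = 0.
[H+] = [−0.000759 + √(0.000759² + 0.000106)]/2 = 4.79 × 10^-3 M
pH = −log(4.79 × 10^-3) = 2.32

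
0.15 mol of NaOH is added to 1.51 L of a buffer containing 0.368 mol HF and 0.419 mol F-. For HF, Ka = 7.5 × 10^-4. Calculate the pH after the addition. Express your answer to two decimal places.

After neutralization: n(HF) = 0.218 mol, n(F-) = 0.569 mol.
pKa = −log(7.5 × 10^-4) = 3.125
Henderson–Hasselbalch with mole ratio 0.569/0.218: pH = 3.125 + (+0.417)

pH = 3.54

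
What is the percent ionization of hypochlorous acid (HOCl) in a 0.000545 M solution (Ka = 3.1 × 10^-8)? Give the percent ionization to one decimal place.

HOCl ⇌ OCl- + H+; let x = [H+] at equilibrium.
x ≈ √(Ka·C₀) = √(3.1 × 10^-8 × 0.000545) = 4.11 × 10^-6 M
% ionization = x/C₀ × 100% = 4.11 × 10^-6/0.000545 × 100% = 0.8%

0.8%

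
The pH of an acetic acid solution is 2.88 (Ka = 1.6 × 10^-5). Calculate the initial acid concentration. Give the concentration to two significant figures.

[H+] = 10^(-2.88) = 1.32 × 10^-3 M = x
Ka = x²/(C₀ − x) ⇒ C₀ = x + x²/Ka
C₀ = 1.32 × 10^-3 + (1.32 × 10^-3)²/(1.6 × 10^-5) = 1.10 × 10^-1 M

C₀ = 1.1 × 10^-1 M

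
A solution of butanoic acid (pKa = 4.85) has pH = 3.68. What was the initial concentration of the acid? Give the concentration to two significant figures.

C₀ = 3.3 × 10^-3 M

[H+] = 10^(-3.68) = 2.09 × 10^-4 M = x
Ka = 10^(−4.85) = 1.41 × 10^-5
Ka = x²/(C₀ − x) ⇒ C₀ = x + x²/Ka
C₀ = 2.09 × 10^-4 + (2.09 × 10^-4)²/(1.41 × 10^-5) = 3.31 × 10^-3 M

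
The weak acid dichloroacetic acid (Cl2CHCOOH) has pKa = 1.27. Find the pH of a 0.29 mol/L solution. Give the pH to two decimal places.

Cl2CHCOOH ⇌ Cl2CHCOO- + H+
Ka = 10^(−1.27) = 5.37 × 10^-2
Ka = x²/(0.29 − x) = 5.37 × 10^-2
The 5% rule fails; solving x² + Ka·x − Ka·C₀ = 0 exactly:
x = [−0.0537 + √(0.0537² + 0.0623)]/2 = 1.01 × 10^-1 M
pH = −log(1.01 × 10^-1) = 1.00

pH = 1.00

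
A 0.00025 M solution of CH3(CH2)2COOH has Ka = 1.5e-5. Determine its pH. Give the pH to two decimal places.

pH = 4.27

CH3(CH2)2COOH ⇌ CH3(CH2)2COO- + H+
From the ICE table, Ka = x²/(0.00025 − x) = 1.5 × 10^-5.
x is not negligible relative to C₀; solve x² + 1.5e-05·x − 3.75e-09 = 0.
x = [−1.5e-05 + √(1.5e-05² + 1.5e-08)]/2 = 5.42 × 10^-5 M
pH = −log[H+] = −log(5.42 × 10^-5) = 4.27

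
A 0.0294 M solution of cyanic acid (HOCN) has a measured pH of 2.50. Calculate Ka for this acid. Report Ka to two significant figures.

[H+] = 10^(-2.50) = 3.16 × 10^-3 M
At equilibrium [HA] = 0.0294 − 3.16 × 10^-3 = 2.62 × 10^-2 M
Ka = [H+][A-]/[HA] = (3.16 × 10^-3)² / 2.62 × 10^-2 = 3.8 × 10^-4

Ka = 3.8 × 10^-4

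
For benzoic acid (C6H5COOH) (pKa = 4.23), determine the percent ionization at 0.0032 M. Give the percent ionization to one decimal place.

C6H5COOH ⇌ C6H5COO- + H+; let x = [H+] at equilibrium.
Ka = 10^(−4.23) = 5.89 × 10^-5
Solve x² + 5.89e-05x − 1.88e-07 = 0 → x = 4.06 × 10^-4 M
% ionization = x/C₀ × 100% = 4.06 × 10^-4/0.0032 × 100% = 12.7%

12.7%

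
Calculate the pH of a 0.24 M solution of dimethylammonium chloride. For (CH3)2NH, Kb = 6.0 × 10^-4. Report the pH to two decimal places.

pH = 5.70

(CH3)2NH2+ is the conjugate acid of the weak base (CH3)2NH.
Ka = Kw/Kb = 1.0×10^-14 / 6.0 × 10^-4 = 1.67 × 10^-11
From the ICE table, Ka = [H+]²/(0.24 − [H+]) = 1.67 × 10^-11.
Neglecting [H+] in the denominator: [H+] = √(1.67 × 10^-11 × 0.24) = 2.00 × 10^-6 M
Check: 0.00083% ionized — well under 5%, approximation valid.
pH = −log(2.00 × 10^-6) = 5.70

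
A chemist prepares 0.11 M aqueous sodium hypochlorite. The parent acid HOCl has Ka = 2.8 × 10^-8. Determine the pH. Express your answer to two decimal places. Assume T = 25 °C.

OCl- is the conjugate base of the weak acid HOCl.
Kb = Kw/Ka = 1.0×10^-14 / 2.8 × 10^-8 = 3.57 × 10^-7
Kb = [OH-]²/(0.11 − [OH-]) = 3.57 × 10^-7
Neglecting [OH-] in the denominator: [OH-] = √(3.57 × 10^-7 × 0.11) = 1.98 × 10^-4 M
([OH-]/C₀ = 0.18% < 5%, so the approximation holds.)
pOH = −log(1.98 × 10^-4) = 3.70; pH = 14.00 − 3.70 = 10.30

pH = 10.30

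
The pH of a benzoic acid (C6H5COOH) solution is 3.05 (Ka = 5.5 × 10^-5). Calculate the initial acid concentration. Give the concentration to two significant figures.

C₀ = 1.5 × 10^-2 M

[H+] = 10^(-3.05) = 8.91 × 10^-4 M = x
Ka = x²/(C₀ − x) ⇒ C₀ = x + x²/Ka
C₀ = 8.91 × 10^-4 + (8.91 × 10^-4)²/(5.5 × 10^-5) = 1.53 × 10^-2 M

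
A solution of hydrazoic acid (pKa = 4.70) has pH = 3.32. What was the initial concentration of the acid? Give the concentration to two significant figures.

[H+] = 10^(-3.32) = 4.79 × 10^-4 M = x
Ka = 10^(−4.70) = 2.00 × 10^-5
Ka = x²/(C₀ − x) ⇒ C₀ = x + x²/Ka
C₀ = 4.79 × 10^-4 + (4.79 × 10^-4)²/(2.00 × 10^-5) = 1.20 × 10^-2 M

C₀ = 1.2 × 10^-2 M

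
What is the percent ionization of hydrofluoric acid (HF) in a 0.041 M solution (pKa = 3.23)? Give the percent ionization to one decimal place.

11.3%

HF ⇌ F- + H+; let x = [H+] at equilibrium.
Ka = 10^(−3.23) = 5.89 × 10^-4
Solve x² + 0.000589x − 2.41e-05 = 0 → x = 4.63 × 10^-3 M
Fraction ionized = 4.63 × 10^-3 / 0.041 = 0.1129 → 11.3%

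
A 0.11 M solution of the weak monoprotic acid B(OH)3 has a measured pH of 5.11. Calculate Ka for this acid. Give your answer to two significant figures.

Ka = 5.5 × 10^-10

[H+] = 10^(-5.11) = 7.76 × 10^-6 M
At equilibrium [HA] = 0.11 − 7.76 × 10^-6 = 1.10 × 10^-1 M
Ka = [H+][A-]/[HA] = (7.76 × 10^-6)² / 1.10 × 10^-1 = 5.5 × 10^-10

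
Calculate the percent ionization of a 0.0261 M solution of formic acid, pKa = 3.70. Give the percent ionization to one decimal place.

HCOOH ⇌ HCOO- + H+; let x = [H+] at equilibrium.
Ka = 10^(−3.70) = 2.00 × 10^-4
Ka = x²/(C₀ − x); solving the quadratic gives x = 2.19 × 10^-3 M.
% ionization = x/C₀ × 100% = 2.19 × 10^-3/0.0261 × 100% = 8.4%

8.4%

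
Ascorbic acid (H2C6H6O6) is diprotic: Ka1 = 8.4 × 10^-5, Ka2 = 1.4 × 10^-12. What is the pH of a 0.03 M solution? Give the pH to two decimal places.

pH = 2.81

Ka1 ≫ Ka2, so treat the first dissociation as the only significant source of H+.
Ka1 = x²/(0.03 − x) = 8.4 × 10^-5
Solving the quadratic: x = (−Ka1 + √(Ka1² + 4·Ka1·C₀))/2 = 1.55 × 10^-3 M
pH = −log(1.55 × 10^-3) = 2.81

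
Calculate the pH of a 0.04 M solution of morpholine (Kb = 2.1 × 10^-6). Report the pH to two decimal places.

pH = 10.46

C4H8ONH + H2O ⇌ C4H8ONH2+ + OH-
Kb = x²/(0.04 − x) = 2.1 × 10^-6
Assume x ≪ 0.04: x ≈ √(2.1 × 10^-6 × 0.04) = 2.90 × 10^-4 M
Check: 0.72% ionized — well under 5%, approximation valid.
pOH = 3.54, so pH = 14.00 − pOH = 10.46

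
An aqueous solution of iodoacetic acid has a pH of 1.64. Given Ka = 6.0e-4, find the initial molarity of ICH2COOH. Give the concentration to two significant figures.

[H+] = 10^(-1.64) = 2.29 × 10^-2 M = x
Ka = x²/(C₀ − x) ⇒ C₀ = x + x²/Ka
C₀ = 2.29 × 10^-2 + (2.29 × 10^-2)²/(6.0 × 10^-4) = 8.97 × 10^-1 M

C₀ = 9.0 × 10^-1 M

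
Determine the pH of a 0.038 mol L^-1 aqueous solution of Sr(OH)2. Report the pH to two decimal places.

pH = 12.88

Sr(OH)2 is a strong base (each formula unit releases 2 OH-); [OH-] = 0.076 M.
pOH = -log(0.076) = 1.12
pH = 14.00 - 1.12 = 12.88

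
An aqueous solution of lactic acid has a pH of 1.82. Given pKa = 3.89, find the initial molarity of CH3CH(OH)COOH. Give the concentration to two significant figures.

[H+] = 10^(-1.82) = 1.51 × 10^-2 M = x
Ka = 10^(−3.89) = 1.29 × 10^-4
Ka = x²/(C₀ − x) ⇒ C₀ = x + x²/Ka
C₀ = 1.51 × 10^-2 + (1.51 × 10^-2)²/(1.29 × 10^-4) = 1.78 M

C₀ = 1.8 M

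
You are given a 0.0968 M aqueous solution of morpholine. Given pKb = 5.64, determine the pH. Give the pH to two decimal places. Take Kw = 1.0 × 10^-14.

pH = 10.67

C4H8ONH + H2O ⇌ C4H8ONH2+ + OH-
Kb = 10^(−5.64) = 2.29 × 10^-6
Kb = [OH-]²/(0.0968 − [OH-]) = 2.29 × 10^-6
Neglecting [OH-] in the denominator: [OH-] = √(2.29 × 10^-6 × 0.0968) = 4.71 × 10^-4 M
Check: 0.49% ionized — well under 5%, approximation valid.
pOH = −log(4.71 × 10^-4) = 3.33; pH = 14.00 − 3.33 = 10.67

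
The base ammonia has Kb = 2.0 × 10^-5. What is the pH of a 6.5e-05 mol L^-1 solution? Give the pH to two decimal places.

NH3 + H2O ⇌ NH4+ + OH-
From the ICE table, Kb = [OH-]²/(6.5e-05 − [OH-]) = 2.0 × 10^-5.
Here C₀/Kb ≈ 3.25, so the small-[OH-] approximation fails. Use the quadratic:
[OH-] = [−2e-05 + √(2e-05² + 5.2e-09)]/2 = 2.74 × 10^-5 M
pOH = 4.56, so pH = 14.00 − pOH = 9.44

pH = 9.44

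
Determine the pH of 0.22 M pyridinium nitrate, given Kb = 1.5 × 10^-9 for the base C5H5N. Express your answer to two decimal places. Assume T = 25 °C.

pH = 2.92

C5H5NH+ is the conjugate acid of the weak base C5H5N.
Ka = Kw/Kb = 1.0×10^-14 / 1.5 × 10^-9 = 6.67 × 10^-6
From the ICE table, Ka = x²/(0.22 − x) = 6.67 × 10^-6.
Assume x ≪ 0.22: x ≈ √(6.67 × 10^-6 × 0.22) = 1.21 × 10^-3 M
(x/C₀ = 0.55% < 5%, so the approximation holds.)
pH = −log[H+] = −log(1.21 × 10^-3) = 2.92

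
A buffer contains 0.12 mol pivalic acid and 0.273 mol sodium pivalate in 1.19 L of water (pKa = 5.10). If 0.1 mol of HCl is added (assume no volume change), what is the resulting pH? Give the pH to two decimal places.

pH = 5.00

After neutralization: n((CH3)3CCOOH) = 0.22 mol, n((CH3)3CCOO-) = 0.173 mol.
pH = pKa + log([A⁻]/[HA]) = 5.10 + log(0.173/0.22) = 5.10 -0.104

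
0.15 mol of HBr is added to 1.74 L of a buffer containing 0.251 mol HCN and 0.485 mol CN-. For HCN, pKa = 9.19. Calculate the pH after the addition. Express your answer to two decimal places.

After neutralization: n(HCN) = 0.401 mol, n(CN-) = 0.335 mol.
Henderson–Hasselbalch with mole ratio 0.335/0.401: pH = 9.19 + (-0.078)

pH = 9.11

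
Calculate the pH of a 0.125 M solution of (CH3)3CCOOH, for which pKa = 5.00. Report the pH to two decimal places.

pH = 2.95

(CH3)3CCOOH ⇌ (CH3)3CCOO- + H+
Ka = 10^(−5.00) = 1.00 × 10^-5
From the ICE table, Ka = [H+]²/(0.125 − [H+]) = 1.00 × 10^-5.
Neglecting [H+] in the denominator: [H+] = √(1.00 × 10^-5 × 0.125) = 1.12 × 10^-3 M
pH = −log(1.12 × 10^-3) = 2.95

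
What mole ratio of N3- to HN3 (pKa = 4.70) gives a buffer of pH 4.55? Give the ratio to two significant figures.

pH = pKa + log(r) ⇒ log(r) = 4.55 − 4.70 = -0.15
r = [N3-]/[HN3] = 10^(-0.15) = 0.708

ratio = 0.71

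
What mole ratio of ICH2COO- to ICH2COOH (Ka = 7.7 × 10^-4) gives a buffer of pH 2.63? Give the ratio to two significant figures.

ratio = 0.33

pKa = -log(7.7 × 10^-4) = 3.114
pH = pKa + log(r) ⇒ log(r) = 2.63 − 3.114 = -0.484
r = [ICH2COO-]/[ICH2COOH] = 10^(-0.484) = 0.328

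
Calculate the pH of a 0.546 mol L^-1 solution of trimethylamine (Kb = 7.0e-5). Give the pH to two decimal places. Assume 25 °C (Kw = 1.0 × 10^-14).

(CH3)3N + H2O ⇌ (CH3)3NH+ + OH-
Kb = [OH-]²/(0.546 − [OH-]) = 7.0 × 10^-5
Since Kb ≪ C₀, [OH-] ≈ √(Kb·C₀) = 6.18 × 10^-3 M.
pOH = 2.21, so pH = 14.00 − pOH = 11.79

pH = 11.79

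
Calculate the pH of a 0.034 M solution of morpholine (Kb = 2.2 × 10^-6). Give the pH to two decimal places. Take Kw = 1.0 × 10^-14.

C4H8ONH + H2O ⇌ C4H8ONH2+ + OH-
Kb = [OH-]²/(0.034 − [OH-]) = 2.2 × 10^-6
Neglecting [OH-] in the denominator: [OH-] = √(2.2 × 10^-6 × 0.034) = 2.73 × 10^-4 M
pOH = −log(2.73 × 10^-4) = 3.56; pH = 14.00 − 3.56 = 10.44

pH = 10.44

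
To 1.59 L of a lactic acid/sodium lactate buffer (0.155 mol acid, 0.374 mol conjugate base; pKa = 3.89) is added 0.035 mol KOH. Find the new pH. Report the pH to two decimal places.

pH = 4.42

After neutralization: n(CH3CH(OH)COOH) = 0.12 mol, n(CH3CH(OH)COO-) = 0.409 mol.
Henderson–Hasselbalch with mole ratio 0.409/0.12: pH = 3.89 + (+0.533)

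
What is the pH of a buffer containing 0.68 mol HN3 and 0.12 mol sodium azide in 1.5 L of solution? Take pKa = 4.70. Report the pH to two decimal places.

pH = 3.95

pH = pKa + log([A⁻]/[HA]) = 4.70 + log(0.12/0.68)
pH = 4.70 + (-0.753) = 3.95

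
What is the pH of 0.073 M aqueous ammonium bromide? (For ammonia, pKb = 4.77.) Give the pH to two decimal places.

pH = 5.18

NH4+ is the conjugate acid of the weak base NH3.
Kb = 10^(−4.77) = 1.70 × 10^-5
Ka = Kw/Kb = 1.0×10^-14 / 1.70 × 10^-5 = 5.88 × 10^-10
Ka = x²/(0.073 − x) = 5.88 × 10^-10
Assume x ≪ 0.073: x ≈ √(5.88 × 10^-10 × 0.073) = 6.55 × 10^-6 M
Check: 0.009% ionized — well under 5%, approximation valid.
pH = −log(6.55 × 10^-6) = 5.18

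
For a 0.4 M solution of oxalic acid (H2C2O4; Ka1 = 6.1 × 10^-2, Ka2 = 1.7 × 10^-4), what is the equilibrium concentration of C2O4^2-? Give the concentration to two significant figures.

First ionization gives [H+] ≈ [HC2O4-] = 1.29 × 10^-1 M.
Second step: Ka2 = [H+][C2O4^2-]/[HC2O4-] ≈ [C2O4^2-] (since [H+] ≈ [HC2O4-]).
So [C2O4^2-] ≈ Ka2.

1.7 × 10^-4 M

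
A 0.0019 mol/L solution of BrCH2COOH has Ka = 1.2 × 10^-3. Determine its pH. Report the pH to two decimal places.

pH = 2.99

BrCH2COOH ⇌ BrCH2COO- + H+
Ka = [H+]²/(0.0019 − [H+]) = 1.2 × 10^-3
The 5% rule fails; solving [H+]² + Ka·[H+] − Ka·C₀ = 0 exactly:
[H+] = (−Ka + √(Ka² + 4·Ka·C₀))/2 = 1.02 × 10^-3 M
pH = −log[H+] = −log(1.02 × 10^-3) = 2.99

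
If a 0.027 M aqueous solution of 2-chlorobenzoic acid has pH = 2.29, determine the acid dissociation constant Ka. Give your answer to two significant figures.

[H+] = 10^(-2.29) = 5.13 × 10^-3 M
At equilibrium [HA] = 0.027 − 5.13 × 10^-3 = 2.19 × 10^-2 M
Ka = [H+][A-]/[HA] = (5.13 × 10^-3)² / 2.19 × 10^-2 = 1.2 × 10^-3

Ka = 1.2 × 10^-3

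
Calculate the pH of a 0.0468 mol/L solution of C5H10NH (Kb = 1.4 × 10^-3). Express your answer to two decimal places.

C5H10NH + H2O ⇌ C5H10NH2+ + OH-
From the ICE table, Kb = x²/(0.0468 − x) = 1.4 × 10^-3.
Here C₀/Kb ≈ 33.4, so the small-x approximation fails. Use the quadratic:
x = [−0.0014 + √(0.0014² + 0.000262)]/2 = 7.42 × 10^-3 M
pOH = 2.13, so pH = 14.00 − pOH = 11.87

pH = 11.87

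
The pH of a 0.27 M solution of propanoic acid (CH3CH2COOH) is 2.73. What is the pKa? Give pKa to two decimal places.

[H+] = 10^(-2.73) = 1.86 × 10^-3 M
At equilibrium [HA] = 0.27 − 1.86 × 10^-3 = 2.68 × 10^-1 M
Ka = [H+][A-]/[HA] = (1.86 × 10^-3)² / 2.68 × 10^-1 = 1.29 × 10^-5
pKa = -log(1.29 × 10^-5) = 4.89

pKa = 4.89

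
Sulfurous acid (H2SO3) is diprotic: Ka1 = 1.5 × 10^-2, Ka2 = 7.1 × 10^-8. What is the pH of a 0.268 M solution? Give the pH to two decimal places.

pH = 1.25

Since Ka1 ≫ Ka2, the first ionization dominates [H+].
Ka1 = x²/(0.268 − x) = 1.5 × 10^-2
Solving the quadratic: x = (−Ka1 + √(Ka1² + 4·Ka1·C₀))/2 = 5.63 × 10^-2 M
pH = −log(5.63 × 10^-2) = 1.25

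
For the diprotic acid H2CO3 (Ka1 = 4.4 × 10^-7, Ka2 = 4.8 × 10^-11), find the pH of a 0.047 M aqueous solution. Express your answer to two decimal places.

pH = 3.84

Since Ka1 ≫ Ka2, the first ionization dominates [H+].
Ka1 = x²/(0.047 − x) = 4.4 × 10^-7
x ≈ √(4.4 × 10^-7 × 0.047) = 1.44 × 10^-4 M
pH = −log(1.44 × 10^-4) = 3.84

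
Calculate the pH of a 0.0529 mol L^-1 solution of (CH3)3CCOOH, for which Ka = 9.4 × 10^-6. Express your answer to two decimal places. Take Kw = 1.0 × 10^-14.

(CH3)3CCOOH ⇌ (CH3)3CCOO- + H+
Ka = x²/(0.0529 − x) = 9.4 × 10^-6
Assume x ≪ 0.0529: x ≈ √(9.4 × 10^-6 × 0.0529) = 7.05 × 10^-4 M
pH = −log[H+] = −log(7.05 × 10^-4) = 3.15

pH = 3.15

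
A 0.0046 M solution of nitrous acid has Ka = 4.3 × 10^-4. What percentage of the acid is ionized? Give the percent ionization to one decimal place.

HNO2 ⇌ NO2- + H+; let x = [H+] at equilibrium.
Ka = x²/(C₀ − x); solving the quadratic gives x = 1.21 × 10^-3 M.
% ionization = x/C₀ × 100% = 1.21 × 10^-3/0.0046 × 100% = 26.3%

26.3%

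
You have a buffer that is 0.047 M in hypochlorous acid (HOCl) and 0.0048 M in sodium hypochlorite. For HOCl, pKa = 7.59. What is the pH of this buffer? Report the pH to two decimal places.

Using pH = pKa + log([base]/[acid]) with [base]/[acid] = 0.0048/0.047:
pH = 7.59 + (-0.991) = 6.60

pH = 6.60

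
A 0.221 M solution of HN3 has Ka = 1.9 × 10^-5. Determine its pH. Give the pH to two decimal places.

pH = 2.69

HN3 ⇌ N3- + H+
Let x = [H+] at equilibrium. Ka = x²/(0.221 − x).
Since Ka ≪ C₀, x ≈ √(Ka·C₀) = 2.05 × 10^-3 M.
pH = −log(2.05 × 10^-3) = 2.69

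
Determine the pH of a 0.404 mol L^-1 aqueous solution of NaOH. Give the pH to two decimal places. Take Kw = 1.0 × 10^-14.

pH = 13.61

NaOH is a strong base; [OH-] = 0.404 M.
pOH = -log(0.404) = 0.39
pH = 14.00 - 0.39 = 13.61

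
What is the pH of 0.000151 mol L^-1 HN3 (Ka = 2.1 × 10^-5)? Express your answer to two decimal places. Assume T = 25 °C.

pH = 4.33

HN3 ⇌ N3- + H+
From the ICE table, Ka = [H+]²/(0.000151 − [H+]) = 2.1 × 10^-5.
[H+] is not negligible relative to C₀; solve [H+]² + 2.1e-05·[H+] − 3.17e-09 = 0.
[H+] = [−2.1e-05 + √(2.1e-05² + 1.27e-08)]/2 = 4.68 × 10^-5 M
pH = −log(4.68 × 10^-5) = 4.33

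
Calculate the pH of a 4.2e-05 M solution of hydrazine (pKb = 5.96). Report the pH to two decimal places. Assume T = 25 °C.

N2H4 + H2O ⇌ N2H5+ + OH-
Kb = 10^(−5.96) = 1.10 × 10^-6
Kb = [OH-]²/(4.2e-05 − [OH-]) = 1.10 × 10^-6
[OH-] is not negligible relative to C₀; solve [OH-]² + 1.1e-06·[OH-] − 4.62e-11 = 0.
[OH-] = [−1.1e-06 + √(1.1e-06² + 1.85e-10)]/2 = 6.27 × 10^-6 M
pOH = −log(6.27 × 10^-6) = 5.20; pH = 14.00 − 5.20 = 8.80

pH = 8.80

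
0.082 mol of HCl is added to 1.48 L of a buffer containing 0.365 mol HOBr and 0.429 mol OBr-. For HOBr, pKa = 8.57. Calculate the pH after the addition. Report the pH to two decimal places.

Added H+ converts OBr- to HOBr: HOBr → 0.447 mol, OBr- → 0.347 mol.
pH = pKa + log([A⁻]/[HA]) = 8.57 + log(0.347/0.447) = 8.57 -0.110

pH = 8.46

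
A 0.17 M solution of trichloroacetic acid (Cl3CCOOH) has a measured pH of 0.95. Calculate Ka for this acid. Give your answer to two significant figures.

[H+] = 10^(-0.95) = 1.12 × 10^-1 M
At equilibrium [HA] = 0.17 − 1.12 × 10^-1 = 5.80 × 10^-2 M
Ka = [H+][A-]/[HA] = (1.12 × 10^-1)² / 5.80 × 10^-2 = 2.2 × 10^-1

Ka = 2.2 × 10^-1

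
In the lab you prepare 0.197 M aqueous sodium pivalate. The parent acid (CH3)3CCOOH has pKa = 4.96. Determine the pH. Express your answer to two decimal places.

pH = 9.13

(CH3)3CCOO- is the conjugate base of the weak acid (CH3)3CCOOH.
Ka = 10^(−4.96) = 1.10 × 10^-5
Kb = Kw/Ka = 1.0×10^-14 / 1.10 × 10^-5 = 9.09 × 10^-10
From the ICE table, Kb = x²/(0.197 − x) = 9.09 × 10^-10.
Neglecting x in the denominator: x = √(9.09 × 10^-10 × 0.197) = 1.34 × 10^-5 M
(x/C₀ = 0.0068% < 5%, so the approximation holds.)
pOH = −log(1.34 × 10^-5) = 4.87; pH = 14.00 − 4.87 = 9.13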